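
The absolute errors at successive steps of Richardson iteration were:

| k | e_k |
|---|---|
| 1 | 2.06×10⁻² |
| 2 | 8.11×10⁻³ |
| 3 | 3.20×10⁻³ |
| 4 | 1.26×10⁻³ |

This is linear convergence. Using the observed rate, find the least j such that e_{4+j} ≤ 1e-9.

Rate ρ ≈ e_4/e_3 = 1.26×10⁻³/3.20×10⁻³ = 0.3937.
After j more steps, e_{4+j} ≈ 1.26×10⁻³·ρ^j; need ρ^j ≤ 1e-9/1.26×10⁻³ = 7.93651e-07.
j ≥ ln(7.93651e-07)/ln(0.3937) = -14.0466/-0.93217 = 15.069.
So 16 more iterations are needed.

16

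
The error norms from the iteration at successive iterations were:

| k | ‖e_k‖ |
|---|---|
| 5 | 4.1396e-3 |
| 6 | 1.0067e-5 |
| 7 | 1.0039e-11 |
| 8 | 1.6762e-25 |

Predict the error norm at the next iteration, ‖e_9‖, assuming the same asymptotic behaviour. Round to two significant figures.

3.9e-57

First estimate the order: p ≈ ln(‖e_8‖/‖e_7‖) / ln(‖e_7‖/‖e_6‖) = ln(1.6762e-25/1.0039e-11)/ln(1.0039e-11/1.0067e-5) = ln(1.66969e-14)/ln(9.97219e-07) ≈ 2.2958.
Then ‖e_9‖ ≈ ‖e_8‖·(‖e_8‖/‖e_7‖)^p = 1.6762e-25·(1.66969e-14)^2.2958 = 1.6762e-25·2.34384e-32 ≈ 3.929e-57.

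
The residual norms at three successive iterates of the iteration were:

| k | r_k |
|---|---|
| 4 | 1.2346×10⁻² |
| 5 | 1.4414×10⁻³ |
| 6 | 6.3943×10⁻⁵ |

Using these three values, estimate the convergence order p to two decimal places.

p ≈ ln(r_6/r_5) / ln(r_5/r_4)
  = ln(6.3943×10⁻⁵/1.4414×10⁻³) / ln(1.4414×10⁻³/1.2346×10⁻²)
  = ln(0.0443617) / ln(0.11675)
  = -3.11538 / -2.14772 ≈ 1.45055

1.45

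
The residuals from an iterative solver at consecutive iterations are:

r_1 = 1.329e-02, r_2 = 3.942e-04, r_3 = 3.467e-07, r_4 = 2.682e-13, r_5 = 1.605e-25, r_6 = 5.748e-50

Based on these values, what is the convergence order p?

2

Consecutive ratios: r_6/r_5 = 5.748e-50/1.605e-25 = 3.58131e-25, r_5/r_4 = 1.605e-25/2.682e-13 = 5.98434e-13.
p ≈ ln(3.58131e-25)/ln(5.98434e-13) = -56.2889/-28.1445 ≈ 2.00.
So the convergence is quadratic (order 2).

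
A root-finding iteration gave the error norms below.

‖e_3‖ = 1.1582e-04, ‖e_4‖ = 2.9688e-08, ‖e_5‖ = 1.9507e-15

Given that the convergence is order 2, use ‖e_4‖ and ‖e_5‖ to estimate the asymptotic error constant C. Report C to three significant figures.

C ≈ ‖e_5‖ / ‖e_4‖^2
  = 1.9507e-15 / (2.9688e-08)^2
  = 1.9507e-15 / 8.81377e-16 ≈ 2.2132

2.21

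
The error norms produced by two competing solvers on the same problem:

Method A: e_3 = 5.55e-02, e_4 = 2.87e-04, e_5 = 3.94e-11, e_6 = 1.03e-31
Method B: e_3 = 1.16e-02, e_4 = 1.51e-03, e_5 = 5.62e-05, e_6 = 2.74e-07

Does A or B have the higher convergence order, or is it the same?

A

Method A: p ≈ ln(1.03e-31/3.94e-11)/ln(3.94e-11/2.87e-04) ≈ 3.00.
Method B: p ≈ ln(2.74e-07/5.62e-05)/ln(5.62e-05/1.51e-03) ≈ 1.62.
Method A has the higher order (≈3.0 vs ≈1.6).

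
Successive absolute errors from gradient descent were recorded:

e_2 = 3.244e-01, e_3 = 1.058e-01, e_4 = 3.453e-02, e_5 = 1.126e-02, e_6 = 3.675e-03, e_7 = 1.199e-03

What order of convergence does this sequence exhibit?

Consecutive ratios: e_7/e_6 = 1.199e-03/3.675e-03 = 0.326259, e_6/e_5 = 3.675e-03/1.126e-02 = 0.326377.
p ≈ ln(0.326259)/ln(0.326377) = -1.1201/-1.1197 ≈ 1.00.
So the convergence is linear (order 1).

1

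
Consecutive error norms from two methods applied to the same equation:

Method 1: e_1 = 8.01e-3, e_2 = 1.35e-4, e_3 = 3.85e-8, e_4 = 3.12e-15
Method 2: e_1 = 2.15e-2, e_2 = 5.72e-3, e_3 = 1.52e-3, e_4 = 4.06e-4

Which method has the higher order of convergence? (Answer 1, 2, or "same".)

Method 1: p ≈ ln(3.12e-15/3.85e-8)/ln(3.85e-8/1.35e-4) ≈ 2.00.
Method 2: p ≈ ln(4.06e-4/1.52e-3)/ln(1.52e-3/5.72e-3) ≈ 1.00.
Method 1 has the higher order (≈2.0 vs ≈1.0).

1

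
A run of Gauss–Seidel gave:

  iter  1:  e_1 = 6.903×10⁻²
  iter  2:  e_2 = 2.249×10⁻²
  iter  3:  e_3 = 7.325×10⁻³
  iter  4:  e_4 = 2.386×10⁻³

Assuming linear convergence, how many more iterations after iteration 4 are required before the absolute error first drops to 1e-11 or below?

18

Rate ρ ≈ e_4/e_3 = 2.386×10⁻³/7.325×10⁻³ = 0.3257.
After j more steps, e_{4+j} ≈ 2.386×10⁻³·ρ^j; need ρ^j ≤ 1e-11/2.386×10⁻³ = 4.19111e-09.
j ≥ ln(4.19111e-09)/ln(0.3257) = -19.2903/-1.12178 = 17.196.
So 18 more iterations are needed.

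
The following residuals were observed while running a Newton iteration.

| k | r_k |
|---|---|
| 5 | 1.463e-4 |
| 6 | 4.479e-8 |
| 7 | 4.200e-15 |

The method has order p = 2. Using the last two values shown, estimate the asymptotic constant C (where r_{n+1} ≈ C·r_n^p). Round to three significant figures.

2.09

C ≈ r_7 / r_6^2
  = 4.200e-15 / (4.479e-8)^2
  = 4.200e-15 / 2.00614e-15 ≈ 2.0936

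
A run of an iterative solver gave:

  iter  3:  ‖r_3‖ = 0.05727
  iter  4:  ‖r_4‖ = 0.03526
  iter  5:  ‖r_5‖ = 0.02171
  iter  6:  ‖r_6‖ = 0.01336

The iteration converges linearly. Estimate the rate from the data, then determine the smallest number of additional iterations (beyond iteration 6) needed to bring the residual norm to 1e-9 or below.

34

Rate ρ ≈ ‖r_6‖/‖r_5‖ = 0.01336/0.02171 = 0.6154.
After j more steps, ‖r_{6+j}‖ ≈ 0.01336·ρ^j; need ρ^j ≤ 1e-9/0.01336 = 7.48503e-08.
j ≥ ln(7.48503e-08)/ln(0.6154) = -16.4078/-0.48548 = 33.797.
So 34 more iterations are needed.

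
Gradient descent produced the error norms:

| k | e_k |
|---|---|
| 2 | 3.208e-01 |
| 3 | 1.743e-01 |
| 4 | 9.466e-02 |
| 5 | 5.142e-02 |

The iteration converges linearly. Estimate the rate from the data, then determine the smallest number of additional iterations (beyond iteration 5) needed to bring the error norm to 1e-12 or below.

41

Rate ρ ≈ e_5/e_4 = 5.142e-02/9.466e-02 = 0.5432.
After j more steps, e_{5+j} ≈ 5.142e-02·ρ^j; need ρ^j ≤ 1e-12/5.142e-02 = 1.94477e-11.
j ≥ ln(1.94477e-11)/ln(0.5432) = -24.6633/-0.61028 = 40.413.
So 41 more iterations are needed.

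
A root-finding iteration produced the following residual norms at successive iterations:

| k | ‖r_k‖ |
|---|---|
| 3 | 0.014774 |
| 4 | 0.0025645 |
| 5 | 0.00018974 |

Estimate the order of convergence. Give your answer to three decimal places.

1.487

p ≈ ln(‖r_5‖/‖r_4‖) / ln(‖r_4‖/‖r_3‖)
  = ln(0.00018974/0.0025645) / ln(0.0025645/0.014774)
  = ln(0.0739871) / ln(0.173582)
  = -2.603865 / -1.751105 ≈ 1.486984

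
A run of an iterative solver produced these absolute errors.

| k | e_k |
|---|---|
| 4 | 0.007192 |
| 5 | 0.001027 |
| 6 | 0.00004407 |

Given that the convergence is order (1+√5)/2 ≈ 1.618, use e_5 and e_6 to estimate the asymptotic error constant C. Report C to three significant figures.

C ≈ e_6 / e_5^1.618
  = 0.00004407 / (0.001027)^1.618
  = 0.00004407 / 1.46124e-05 ≈ 3.0159

3.02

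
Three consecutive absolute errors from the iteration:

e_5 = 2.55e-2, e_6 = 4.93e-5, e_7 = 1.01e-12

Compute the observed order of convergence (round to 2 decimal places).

2.83

p ≈ ln(e_7/e_6) / ln(e_6/e_5)
  = ln(1.01e-12/4.93e-5) / ln(4.93e-5/2.55e-2)
  = ln(2.04868e-08) / ln(0.00193333)
  = -17.70349 / -6.24851 ≈ 2.83323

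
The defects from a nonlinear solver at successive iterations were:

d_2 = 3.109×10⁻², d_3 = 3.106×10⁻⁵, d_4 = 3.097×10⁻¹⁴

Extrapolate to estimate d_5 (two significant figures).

First estimate the order: p ≈ ln(d_4/d_3) / ln(d_3/d_2) = ln(3.097×10⁻¹⁴/3.106×10⁻⁵)/ln(3.106×10⁻⁵/3.109×10⁻²) = ln(9.97102e-10)/ln(0.000999035) ≈ 3.0000.
Then d_5 ≈ d_4·(d_4/d_3)^p = 3.097×10⁻¹⁴·(9.97102e-10)^3.0000 = 3.097×10⁻¹⁴·9.91331e-28 ≈ 3.07e-41.

3.1e-41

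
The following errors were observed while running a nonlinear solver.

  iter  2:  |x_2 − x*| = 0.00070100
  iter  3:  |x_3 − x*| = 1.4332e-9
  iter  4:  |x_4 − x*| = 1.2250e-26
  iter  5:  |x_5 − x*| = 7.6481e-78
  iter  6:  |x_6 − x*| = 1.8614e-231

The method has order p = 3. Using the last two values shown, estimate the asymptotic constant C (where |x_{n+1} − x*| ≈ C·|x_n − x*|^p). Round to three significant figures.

4.16

C ≈ |x_6 − x*| / |x_5 − x*|^3
  = 1.8614e-231 / (7.6481e-78)^3
  = 1.8614e-231 / 4.47364e-232 ≈ 4.1608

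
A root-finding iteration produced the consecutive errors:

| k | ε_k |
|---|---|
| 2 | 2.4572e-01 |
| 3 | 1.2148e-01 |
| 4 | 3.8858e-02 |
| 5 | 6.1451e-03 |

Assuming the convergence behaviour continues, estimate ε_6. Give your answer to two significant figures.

3.1e-4

First estimate the order: p ≈ ln(ε_5/ε_4) / ln(ε_4/ε_3) = ln(6.1451e-03/3.8858e-02)/ln(3.8858e-02/1.2148e-01) = ln(0.158142)/ln(0.319872) ≈ 1.6180.
Then ε_6 ≈ ε_5·(ε_5/ε_4)^p = 6.1451e-03·(0.158142)^1.6180 = 6.1451e-03·0.0505893 ≈ 0.0003109.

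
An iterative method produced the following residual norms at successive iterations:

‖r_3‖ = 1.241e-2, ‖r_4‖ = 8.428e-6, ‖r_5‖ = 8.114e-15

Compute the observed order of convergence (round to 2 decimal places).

2.85

p ≈ ln(‖r_5‖/‖r_4‖) / ln(‖r_4‖/‖r_3‖)
  = ln(8.114e-15/8.428e-6) / ln(8.428e-6/1.241e-2)
  = ln(9.62743e-10) / ln(0.00067913)
  = -20.76123 / -7.29470 ≈ 2.84607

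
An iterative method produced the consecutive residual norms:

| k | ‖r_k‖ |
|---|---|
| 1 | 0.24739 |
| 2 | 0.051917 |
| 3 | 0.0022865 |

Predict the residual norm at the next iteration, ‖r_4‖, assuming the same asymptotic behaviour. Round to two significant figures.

First estimate the order: p ≈ ln(‖r_3‖/‖r_2‖) / ln(‖r_2‖/‖r_1‖) = ln(0.0022865/0.051917)/ln(0.051917/0.24739) = ln(0.0440415)/ln(0.209859) ≈ 2.0000.
Then ‖r_4‖ ≈ ‖r_3‖·(‖r_3‖/‖r_2‖)^p = 0.0022865·(0.0440415)^2.0000 = 0.0022865·0.00193965 ≈ 4.435e-06.

4.4e-6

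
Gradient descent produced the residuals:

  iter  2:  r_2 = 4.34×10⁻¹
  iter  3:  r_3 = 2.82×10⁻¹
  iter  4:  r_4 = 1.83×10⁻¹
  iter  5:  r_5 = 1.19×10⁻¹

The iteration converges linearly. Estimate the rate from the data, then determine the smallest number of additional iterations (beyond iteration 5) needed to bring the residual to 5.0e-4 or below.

13

Rate ρ ≈ r_5/r_4 = 1.19×10⁻¹/1.83×10⁻¹ = 0.6503.
After j more steps, r_{5+j} ≈ 1.19×10⁻¹·ρ^j; need ρ^j ≤ 5.0e-4/1.19×10⁻¹ = 0.00420168.
j ≥ ln(0.00420168)/ln(0.6503) = -5.4723/-0.43032 = 12.717.
So 13 more iterations are needed.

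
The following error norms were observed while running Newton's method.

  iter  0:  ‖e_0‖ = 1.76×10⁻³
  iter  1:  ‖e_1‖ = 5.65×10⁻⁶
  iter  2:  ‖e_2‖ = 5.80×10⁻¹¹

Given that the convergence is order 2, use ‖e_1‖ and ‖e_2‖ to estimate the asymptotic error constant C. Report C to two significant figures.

1.8

C ≈ ‖e_2‖ / ‖e_1‖^2
  = 5.80×10⁻¹¹ / (5.65×10⁻⁶)^2
  = 5.80×10⁻¹¹ / 3.19225e-11 ≈ 1.8169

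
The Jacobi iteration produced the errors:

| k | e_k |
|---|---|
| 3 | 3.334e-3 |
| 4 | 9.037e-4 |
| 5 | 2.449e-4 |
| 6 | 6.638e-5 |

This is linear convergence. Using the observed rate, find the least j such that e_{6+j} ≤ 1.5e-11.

Rate ρ ≈ e_6/e_5 = 6.638e-5/2.449e-4 = 0.2710.
After j more steps, e_{6+j} ≈ 6.638e-5·ρ^j; need ρ^j ≤ 1.5e-11/6.638e-5 = 2.25972e-07.
j ≥ ln(2.25972e-07)/ln(0.2710) = -15.3029/-1.30564 = 11.721.
So 12 more iterations are needed.

12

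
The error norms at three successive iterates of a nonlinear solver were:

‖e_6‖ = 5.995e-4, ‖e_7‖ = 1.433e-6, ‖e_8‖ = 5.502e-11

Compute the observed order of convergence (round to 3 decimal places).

1.684

p ≈ ln(‖e_8‖/‖e_7‖) / ln(‖e_7‖/‖e_6‖)
  = ln(5.502e-11/1.433e-6) / ln(1.433e-6/5.995e-4)
  = ln(3.8395e-05) / ln(0.00239033)
  = -10.167583 / -6.036324 ≈ 1.684400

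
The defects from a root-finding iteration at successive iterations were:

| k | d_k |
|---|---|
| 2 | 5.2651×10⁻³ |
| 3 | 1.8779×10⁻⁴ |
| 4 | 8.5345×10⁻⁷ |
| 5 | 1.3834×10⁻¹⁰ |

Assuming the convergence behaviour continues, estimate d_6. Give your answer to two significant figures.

First estimate the order: p ≈ ln(d_5/d_4) / ln(d_4/d_3) = ln(1.3834×10⁻¹⁰/8.5345×10⁻⁷)/ln(8.5345×10⁻⁷/1.8779×10⁻⁴) = ln(0.000162095)/ln(0.0045447) ≈ 1.6180.
Then d_6 ≈ d_5·(d_5/d_4)^p = 1.3834×10⁻¹⁰·(0.000162095)^1.6180 = 1.3834×10⁻¹⁰·7.36898e-07 ≈ 1.019e-16.

1.0e-16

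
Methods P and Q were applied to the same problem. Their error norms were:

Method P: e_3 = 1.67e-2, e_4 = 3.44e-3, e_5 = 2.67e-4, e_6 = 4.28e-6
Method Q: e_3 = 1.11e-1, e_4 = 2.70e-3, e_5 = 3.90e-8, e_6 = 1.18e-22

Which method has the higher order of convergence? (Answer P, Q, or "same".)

Q

Method P: p ≈ ln(4.28e-6/2.67e-4)/ln(2.67e-4/3.44e-3) ≈ 1.62.
Method Q: p ≈ ln(1.18e-22/3.90e-8)/ln(3.90e-8/2.70e-3) ≈ 3.00.
Method Q has the higher order (≈3.0 vs ≈1.6).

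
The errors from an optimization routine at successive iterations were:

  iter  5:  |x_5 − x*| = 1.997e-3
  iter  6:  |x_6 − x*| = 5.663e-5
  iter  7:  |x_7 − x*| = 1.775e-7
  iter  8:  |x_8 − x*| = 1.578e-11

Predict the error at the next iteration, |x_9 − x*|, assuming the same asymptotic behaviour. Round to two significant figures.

4.4e-18

First estimate the order: p ≈ ln(|x_8 − x*|/|x_7 − x*|) / ln(|x_7 − x*|/|x_6 − x*|) = ln(1.578e-11/1.775e-7)/ln(1.775e-7/5.663e-5) = ln(8.89014e-05)/ln(0.00313438) ≈ 1.6179.
Then |x_9 − x*| ≈ |x_8 − x*|·(|x_8 − x*|/|x_7 − x*|)^p = 1.578e-11·(8.89014e-05)^1.6179 = 1.578e-11·2.79087e-07 ≈ 4.404e-18.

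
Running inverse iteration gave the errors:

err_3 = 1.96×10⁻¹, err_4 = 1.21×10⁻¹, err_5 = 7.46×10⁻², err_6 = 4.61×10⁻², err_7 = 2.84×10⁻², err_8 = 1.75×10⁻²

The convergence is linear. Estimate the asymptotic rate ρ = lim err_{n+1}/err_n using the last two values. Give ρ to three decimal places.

0.616

ρ ≈ err_8/err_7 = 1.75×10⁻²/2.84×10⁻² = 0.61620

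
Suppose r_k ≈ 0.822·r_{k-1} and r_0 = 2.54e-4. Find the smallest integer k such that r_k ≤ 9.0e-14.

112

After k steps, r_k ≈ 2.54e-4·0.822^k.
Need 0.822^k ≤ 9.0e-14/2.54e-4 = 3.54331e-10.
k ≥ ln(3.54331e-10)/ln(0.822) = -21.7608/-0.19601 = 111.019.
Smallest integer k = 112.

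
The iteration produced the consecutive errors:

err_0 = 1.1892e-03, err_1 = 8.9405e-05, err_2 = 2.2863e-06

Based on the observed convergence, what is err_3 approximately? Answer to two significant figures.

1.3e-8

First estimate the order: p ≈ ln(err_2/err_1) / ln(err_1/err_0) = ln(2.2863e-06/8.9405e-05)/ln(8.9405e-05/1.1892e-03) = ln(0.0255724)/ln(0.0751808) ≈ 1.4167.
Then err_3 ≈ err_2·(err_2/err_1)^p = 2.2863e-06·(0.0255724)^1.4167 = 2.2863e-06·0.00554996 ≈ 1.269e-08.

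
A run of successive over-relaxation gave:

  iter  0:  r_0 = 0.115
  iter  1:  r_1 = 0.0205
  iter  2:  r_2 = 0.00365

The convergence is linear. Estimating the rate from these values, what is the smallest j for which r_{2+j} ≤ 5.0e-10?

Rate ρ ≈ r_2/r_1 = 0.00365/0.0205 = 0.1780.
After j more steps, r_{2+j} ≈ 0.00365·ρ^j; need ρ^j ≤ 5.0e-10/0.00365 = 1.36986e-07.
j ≥ ln(1.36986e-07)/ln(0.1780) = -15.8034/-1.72597 = 9.156.
So 10 more iterations are needed.

10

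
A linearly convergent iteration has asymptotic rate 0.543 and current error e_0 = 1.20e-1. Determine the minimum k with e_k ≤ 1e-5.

16

After k steps, e_k ≈ 1.20e-1·0.543^k.
Need 0.543^k ≤ 1e-5/1.20e-1 = 8.33333e-05.
k ≥ ln(8.33333e-05)/ln(0.543) = -9.3927/-0.61065 = 15.381.
Smallest integer k = 16.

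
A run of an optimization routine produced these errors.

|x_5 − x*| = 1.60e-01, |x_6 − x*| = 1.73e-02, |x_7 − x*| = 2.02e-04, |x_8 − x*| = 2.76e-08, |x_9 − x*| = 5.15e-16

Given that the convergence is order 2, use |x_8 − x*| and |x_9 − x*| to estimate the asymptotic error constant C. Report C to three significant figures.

0.676

C ≈ |x_9 − x*| / |x_8 − x*|^2
  = 5.15e-16 / (2.76e-08)^2
  = 5.15e-16 / 7.6176e-16 ≈ 0.67607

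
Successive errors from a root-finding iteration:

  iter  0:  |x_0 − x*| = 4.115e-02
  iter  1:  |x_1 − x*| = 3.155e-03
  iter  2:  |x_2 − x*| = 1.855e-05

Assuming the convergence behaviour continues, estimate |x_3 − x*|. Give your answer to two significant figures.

6.4e-10

First estimate the order: p ≈ ln(|x_2 − x*|/|x_1 − x*|) / ln(|x_1 − x*|/|x_0 − x*|) = ln(1.855e-05/3.155e-03)/ln(3.155e-03/4.115e-02) = ln(0.00587956)/ln(0.0766707) ≈ 1.9999.
Then |x_3 − x*| ≈ |x_2 − x*|·(|x_2 − x*|/|x_1 − x*|)^p = 1.855e-05·(0.00587956)^1.9999 = 1.855e-05·3.4587e-05 ≈ 6.416e-10.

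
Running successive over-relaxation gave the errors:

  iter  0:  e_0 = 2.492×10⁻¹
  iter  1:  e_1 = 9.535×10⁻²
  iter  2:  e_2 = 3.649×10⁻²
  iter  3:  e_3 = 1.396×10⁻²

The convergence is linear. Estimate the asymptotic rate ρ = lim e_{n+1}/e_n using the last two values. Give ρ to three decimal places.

ρ ≈ e_3/e_2 = 1.396×10⁻²/3.649×10⁻² = 0.38257

0.383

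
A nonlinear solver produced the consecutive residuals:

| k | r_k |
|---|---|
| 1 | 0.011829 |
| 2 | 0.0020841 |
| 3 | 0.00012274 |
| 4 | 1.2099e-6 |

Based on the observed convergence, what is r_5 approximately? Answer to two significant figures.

First estimate the order: p ≈ ln(r_4/r_3) / ln(r_3/r_2) = ln(1.2099e-6/0.00012274)/ln(0.00012274/0.0020841) = ln(0.00985742)/ln(0.0588935) ≈ 1.6312.
Then r_5 ≈ r_4·(r_4/r_3)^p = 1.2099e-6·(0.00985742)^1.6312 = 1.2099e-6·0.000533859 ≈ 6.459e-10.

6.5e-10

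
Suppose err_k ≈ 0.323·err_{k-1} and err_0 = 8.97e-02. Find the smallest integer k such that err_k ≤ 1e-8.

15

After k steps, err_k ≈ 8.97e-02·0.323^k.
Need 0.323^k ≤ 1e-8/8.97e-02 = 1.11483e-07.
k ≥ ln(1.11483e-07)/ln(0.323) = -16.0094/-1.13010 = 14.166.
Smallest integer k = 15.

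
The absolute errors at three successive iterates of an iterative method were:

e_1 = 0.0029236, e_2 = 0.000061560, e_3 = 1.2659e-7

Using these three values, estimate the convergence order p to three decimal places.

p ≈ ln(e_3/e_2) / ln(e_2/e_1)
  = ln(1.2659e-7/0.000061560) / ln(0.000061560/0.0029236)
  = ln(0.00205637) / ln(0.0210562)
  = -6.186813 / -3.860560 ≈ 1.602569

1.603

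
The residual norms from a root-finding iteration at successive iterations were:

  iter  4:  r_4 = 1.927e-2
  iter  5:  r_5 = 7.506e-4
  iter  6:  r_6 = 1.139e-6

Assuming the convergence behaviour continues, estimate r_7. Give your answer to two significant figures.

First estimate the order: p ≈ ln(r_6/r_5) / ln(r_5/r_4) = ln(1.139e-6/7.506e-4)/ln(7.506e-4/1.927e-2) = ln(0.00151745)/ln(0.0389517) ≈ 2.0000.
Then r_7 ≈ r_6·(r_6/r_5)^p = 1.139e-6·(0.00151745)^2.0000 = 1.139e-6·2.30265e-06 ≈ 2.623e-12.

2.6e-12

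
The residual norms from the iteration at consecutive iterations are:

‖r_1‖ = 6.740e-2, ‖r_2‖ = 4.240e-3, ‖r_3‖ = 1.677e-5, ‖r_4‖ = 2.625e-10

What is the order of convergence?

Consecutive ratios: ‖r_4‖/‖r_3‖ = 2.625e-10/1.677e-5 = 1.5653e-05, ‖r_3‖/‖r_2‖ = 1.677e-5/4.240e-3 = 0.00395519.
p ≈ ln(1.5653e-05)/ln(0.00395519) = -11.0649/-5.5327 ≈ 2.00.
So the convergence is quadratic (order 2).

2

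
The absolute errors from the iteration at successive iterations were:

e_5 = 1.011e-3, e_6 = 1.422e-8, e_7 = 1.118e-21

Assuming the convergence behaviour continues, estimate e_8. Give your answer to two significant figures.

First estimate the order: p ≈ ln(e_7/e_6) / ln(e_6/e_5) = ln(1.118e-21/1.422e-8)/ln(1.422e-8/1.011e-3) = ln(7.86217e-14)/ln(1.40653e-05) ≈ 2.7009.
Then e_8 ≈ e_7·(e_7/e_6)^p = 1.118e-21·(7.86217e-14)^2.7009 = 1.118e-21·4.03804e-36 ≈ 4.515e-57.

4.5e-57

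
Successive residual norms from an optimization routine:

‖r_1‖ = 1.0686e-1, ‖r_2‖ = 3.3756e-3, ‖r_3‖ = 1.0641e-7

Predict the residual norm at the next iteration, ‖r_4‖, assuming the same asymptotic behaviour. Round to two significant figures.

First estimate the order: p ≈ ln(‖r_3‖/‖r_2‖) / ln(‖r_2‖/‖r_1‖) = ln(1.0641e-7/3.3756e-3)/ln(3.3756e-3/1.0686e-1) = ln(3.15233e-05)/ln(0.031589) ≈ 3.0000.
Then ‖r_4‖ ≈ ‖r_3‖·(‖r_3‖/‖r_2‖)^p = 1.0641e-7·(3.15233e-05)^3.0000 = 1.0641e-7·3.13253e-14 ≈ 3.333e-21.

3.3e-21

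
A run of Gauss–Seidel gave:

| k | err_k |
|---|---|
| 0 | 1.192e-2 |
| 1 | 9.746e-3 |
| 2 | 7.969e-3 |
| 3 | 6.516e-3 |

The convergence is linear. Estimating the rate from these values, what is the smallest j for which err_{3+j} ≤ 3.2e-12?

107

Rate ρ ≈ err_3/err_2 = 6.516e-3/7.969e-3 = 0.8177.
After j more steps, err_{3+j} ≈ 6.516e-3·ρ^j; need ρ^j ≤ 3.2e-12/6.516e-3 = 4.91099e-10.
j ≥ ln(4.91099e-10)/ln(0.8177) = -21.4344/-0.20126 = 106.501.
So 107 more iterations are needed.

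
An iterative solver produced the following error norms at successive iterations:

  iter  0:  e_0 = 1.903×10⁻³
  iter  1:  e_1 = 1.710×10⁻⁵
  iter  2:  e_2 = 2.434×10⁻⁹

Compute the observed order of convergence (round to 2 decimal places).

1.88

p ≈ ln(e_2/e_1) / ln(e_1/e_0)
  = ln(2.434×10⁻⁹/1.710×10⁻⁵) / ln(1.710×10⁻⁵/1.903×10⁻³)
  = ln(0.000142339) / ln(0.00898581)
  = -8.85730 / -4.71211 ≈ 1.87969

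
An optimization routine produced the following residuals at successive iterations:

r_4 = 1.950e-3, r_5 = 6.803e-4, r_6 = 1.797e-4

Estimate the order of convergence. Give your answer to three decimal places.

p ≈ ln(r_6/r_5) / ln(r_5/r_4)
  = ln(1.797e-4/6.803e-4) / ln(6.803e-4/1.950e-3)
  = ln(0.264148) / ln(0.348872)
  = -1.331246 / -1.053050 ≈ 1.264181

1.264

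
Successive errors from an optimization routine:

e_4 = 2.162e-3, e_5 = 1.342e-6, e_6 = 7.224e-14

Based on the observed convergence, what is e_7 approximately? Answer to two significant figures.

First estimate the order: p ≈ ln(e_6/e_5) / ln(e_5/e_4) = ln(7.224e-14/1.342e-6)/ln(1.342e-6/2.162e-3) = ln(5.38301e-08)/ln(0.000620722) ≈ 2.2665.
Then e_7 ≈ e_6·(e_6/e_5)^p = 7.224e-14·(5.38301e-08)^2.2665 = 7.224e-14·3.34864e-17 ≈ 2.419e-30.

2.4e-30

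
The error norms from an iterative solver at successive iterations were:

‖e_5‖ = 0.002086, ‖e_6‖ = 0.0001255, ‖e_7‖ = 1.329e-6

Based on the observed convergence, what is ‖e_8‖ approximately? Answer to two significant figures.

8.5e-10

First estimate the order: p ≈ ln(‖e_7‖/‖e_6‖) / ln(‖e_6‖/‖e_5‖) = ln(1.329e-6/0.0001255)/ln(0.0001255/0.002086) = ln(0.0105896)/ln(0.060163) ≈ 1.6181.
Then ‖e_8‖ ≈ ‖e_7‖·(‖e_7‖/‖e_6‖)^p = 1.329e-6·(0.0105896)^1.6181 = 1.329e-6·0.00063688 ≈ 8.464e-10.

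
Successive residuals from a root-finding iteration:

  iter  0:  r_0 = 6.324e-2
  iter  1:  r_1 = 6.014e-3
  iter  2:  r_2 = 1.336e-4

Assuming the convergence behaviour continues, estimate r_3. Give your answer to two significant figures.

First estimate the order: p ≈ ln(r_2/r_1) / ln(r_1/r_0) = ln(1.336e-4/6.014e-3)/ln(6.014e-3/6.324e-2) = ln(0.0222148)/ln(0.095098) ≈ 1.6180.
Then r_3 ≈ r_2·(r_2/r_1)^p = 1.336e-4·(0.0222148)^1.6180 = 1.336e-4·0.00211284 ≈ 2.823e-07.

2.8e-7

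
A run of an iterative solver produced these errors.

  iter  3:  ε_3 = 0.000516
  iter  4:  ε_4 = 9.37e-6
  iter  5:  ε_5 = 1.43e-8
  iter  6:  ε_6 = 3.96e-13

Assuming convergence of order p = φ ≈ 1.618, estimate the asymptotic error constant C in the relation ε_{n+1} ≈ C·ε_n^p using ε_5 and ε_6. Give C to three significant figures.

1.95

C ≈ ε_6 / ε_5^1.618
  = 3.96e-13 / (1.43e-8)^1.618
  = 3.96e-13 / 2.02924e-13 ≈ 1.9515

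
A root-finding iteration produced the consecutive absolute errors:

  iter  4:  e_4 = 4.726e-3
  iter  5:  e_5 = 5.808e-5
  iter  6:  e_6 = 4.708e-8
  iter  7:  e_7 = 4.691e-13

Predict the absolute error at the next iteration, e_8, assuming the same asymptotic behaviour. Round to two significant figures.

3.8e-21

First estimate the order: p ≈ ln(e_7/e_6) / ln(e_6/e_5) = ln(4.691e-13/4.708e-8)/ln(4.708e-8/5.808e-5) = ln(9.96389e-06)/ln(0.000810606) ≈ 1.6180.
Then e_8 ≈ e_7·(e_7/e_6)^p = 4.691e-13·(9.96389e-06)^1.6180 = 4.691e-13·8.08087e-09 ≈ 3.791e-21.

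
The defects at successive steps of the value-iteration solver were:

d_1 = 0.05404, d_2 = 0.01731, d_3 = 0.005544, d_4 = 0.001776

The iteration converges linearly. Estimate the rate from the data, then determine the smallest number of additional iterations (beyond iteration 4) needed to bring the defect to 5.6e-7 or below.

8

Rate ρ ≈ d_4/d_3 = 0.001776/0.005544 = 0.3203.
After j more steps, d_{4+j} ≈ 0.001776·ρ^j; need ρ^j ≤ 5.6e-7/0.001776 = 0.000315315.
j ≥ ln(0.000315315)/ln(0.3203) = -8.0619/-1.13850 = 7.081.
So 8 more iterations are needed.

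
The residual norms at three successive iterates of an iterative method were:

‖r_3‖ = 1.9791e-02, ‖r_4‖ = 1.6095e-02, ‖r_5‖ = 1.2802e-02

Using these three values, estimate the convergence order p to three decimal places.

1.107

p ≈ ln(‖r_5‖/‖r_4‖) / ln(‖r_4‖/‖r_3‖)
  = ln(1.2802e-02/1.6095e-02) / ln(1.6095e-02/1.9791e-02)
  = ln(0.795402) / ln(0.813248)
  = -0.228908 / -0.206719 ≈ 1.107339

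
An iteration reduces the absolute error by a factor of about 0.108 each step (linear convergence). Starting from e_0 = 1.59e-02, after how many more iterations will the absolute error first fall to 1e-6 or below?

5

After k steps, e_k ≈ 1.59e-02·0.108^k.
Need 0.108^k ≤ 1e-6/1.59e-02 = 6.28931e-05.
k ≥ ln(6.28931e-05)/ln(0.108) = -9.6741/-2.22562 = 4.347.
Smallest integer k = 5.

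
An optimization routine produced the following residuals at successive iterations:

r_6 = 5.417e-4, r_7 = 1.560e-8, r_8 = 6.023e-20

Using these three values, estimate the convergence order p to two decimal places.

p ≈ ln(r_8/r_7) / ln(r_7/r_6)
  = ln(6.023e-20/1.560e-8) / ln(1.560e-8/5.417e-4)
  = ln(3.8609e-12) / ln(2.87982e-05)
  = -26.28012 / -10.45520 ≈ 2.51359

2.51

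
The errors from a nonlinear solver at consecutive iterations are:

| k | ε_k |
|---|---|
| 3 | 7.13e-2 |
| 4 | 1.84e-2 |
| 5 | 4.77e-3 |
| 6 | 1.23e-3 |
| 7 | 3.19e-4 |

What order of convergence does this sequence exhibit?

Consecutive ratios: ε_7/ε_6 = 3.19e-4/1.23e-3 = 0.25935, ε_6/ε_5 = 1.23e-3/4.77e-3 = 0.257862.
p ≈ ln(0.25935)/ln(0.257862) = -1.3496/-1.3553 ≈ 1.00.
So the convergence is linear (order 1).

1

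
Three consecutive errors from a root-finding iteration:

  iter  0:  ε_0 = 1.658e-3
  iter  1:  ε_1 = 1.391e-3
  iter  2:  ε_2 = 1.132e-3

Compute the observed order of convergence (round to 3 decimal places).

p ≈ ln(ε_2/ε_1) / ln(ε_1/ε_0)
  = ln(1.132e-3/1.391e-3) / ln(1.391e-3/1.658e-3)
  = ln(0.813803) / ln(0.838963)
  = -0.206037 / -0.175589 ≈ 1.173405

1.173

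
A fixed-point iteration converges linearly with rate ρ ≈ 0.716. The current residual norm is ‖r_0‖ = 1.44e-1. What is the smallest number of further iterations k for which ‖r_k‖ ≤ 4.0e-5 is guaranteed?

25

After k steps, ‖r_k‖ ≈ 1.44e-1·0.716^k.
Need 0.716^k ≤ 4.0e-5/1.44e-1 = 0.000277778.
k ≥ ln(0.000277778)/ln(0.716) = -8.1887/-0.33408 = 24.511.
Smallest integer k = 25.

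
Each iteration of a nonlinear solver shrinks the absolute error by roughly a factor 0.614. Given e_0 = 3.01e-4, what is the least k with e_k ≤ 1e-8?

22

After k steps, e_k ≈ 3.01e-4·0.614^k.
Need 0.614^k ≤ 1e-8/3.01e-4 = 3.32226e-05.
k ≥ ln(3.32226e-05)/ln(0.614) = -10.3123/-0.48776 = 21.142.
Smallest integer k = 22.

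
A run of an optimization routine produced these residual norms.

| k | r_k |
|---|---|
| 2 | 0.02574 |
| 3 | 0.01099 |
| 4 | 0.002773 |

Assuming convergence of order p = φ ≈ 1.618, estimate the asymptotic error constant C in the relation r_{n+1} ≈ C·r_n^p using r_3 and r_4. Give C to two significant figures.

C ≈ r_4 / r_3^1.618
  = 0.002773 / (0.01099)^1.618
  = 0.002773 / 0.000676604 ≈ 4.0984

4.1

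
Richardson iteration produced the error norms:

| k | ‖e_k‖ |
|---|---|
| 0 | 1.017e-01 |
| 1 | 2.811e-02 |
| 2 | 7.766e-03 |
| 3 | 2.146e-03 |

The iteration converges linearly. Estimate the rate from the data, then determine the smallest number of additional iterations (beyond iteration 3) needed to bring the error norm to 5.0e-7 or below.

Rate ρ ≈ ‖e_3‖/‖e_2‖ = 2.146e-03/7.766e-03 = 0.2763.
After j more steps, ‖e_{3+j}‖ ≈ 2.146e-03·ρ^j; need ρ^j ≤ 5.0e-7/2.146e-03 = 0.000232992.
j ≥ ln(0.000232992)/ln(0.2763) = -8.3645/-1.28627 = 6.503.
So 7 more iterations are needed.

7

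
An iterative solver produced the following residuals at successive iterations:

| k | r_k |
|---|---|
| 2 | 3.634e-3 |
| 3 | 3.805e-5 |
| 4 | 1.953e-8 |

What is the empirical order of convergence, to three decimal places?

p ≈ ln(r_4/r_3) / ln(r_3/r_2)
  = ln(1.953e-8/3.805e-5) / ln(3.805e-5/3.634e-3)
  = ln(0.000513272) / ln(0.0104706)
  = -7.574705 / -4.559184 ≈ 1.661417

1.661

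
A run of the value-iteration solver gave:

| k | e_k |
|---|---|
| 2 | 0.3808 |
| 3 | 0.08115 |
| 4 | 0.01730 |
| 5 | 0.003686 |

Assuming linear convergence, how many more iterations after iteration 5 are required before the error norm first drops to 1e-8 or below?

Rate ρ ≈ e_5/e_4 = 0.003686/0.01730 = 0.2131.
After j more steps, e_{5+j} ≈ 0.003686·ρ^j; need ρ^j ≤ 1e-8/0.003686 = 2.71297e-06.
j ≥ ln(2.71297e-06)/ln(0.2131) = -12.8175/-1.54599 = 8.291.
So 9 more iterations are needed.

9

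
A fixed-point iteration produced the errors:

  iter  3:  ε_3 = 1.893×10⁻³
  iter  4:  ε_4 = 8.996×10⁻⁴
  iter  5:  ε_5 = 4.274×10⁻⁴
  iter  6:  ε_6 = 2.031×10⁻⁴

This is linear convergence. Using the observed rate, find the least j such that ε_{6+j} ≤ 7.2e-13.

Rate ρ ≈ ε_6/ε_5 = 2.031×10⁻⁴/4.274×10⁻⁴ = 0.4752.
After j more steps, ε_{6+j} ≈ 2.031×10⁻⁴·ρ^j; need ρ^j ≤ 7.2e-13/2.031×10⁻⁴ = 3.54505e-09.
j ≥ ln(3.54505e-09)/ln(0.4752) = -19.4577/-0.74402 = 26.152.
So 27 more iterations are needed.

27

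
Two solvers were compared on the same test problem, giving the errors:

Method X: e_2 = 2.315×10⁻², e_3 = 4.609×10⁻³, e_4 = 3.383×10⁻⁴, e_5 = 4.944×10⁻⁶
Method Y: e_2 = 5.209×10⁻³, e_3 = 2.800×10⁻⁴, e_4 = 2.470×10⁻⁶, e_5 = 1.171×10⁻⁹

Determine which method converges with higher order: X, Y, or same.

Method X: p ≈ ln(4.944×10⁻⁶/3.383×10⁻⁴)/ln(3.383×10⁻⁴/4.609×10⁻³) ≈ 1.62.
Method Y: p ≈ ln(1.171×10⁻⁹/2.470×10⁻⁶)/ln(2.470×10⁻⁶/2.800×10⁻⁴) ≈ 1.62.
Both orders ≈ 1.6 — effectively the same.

same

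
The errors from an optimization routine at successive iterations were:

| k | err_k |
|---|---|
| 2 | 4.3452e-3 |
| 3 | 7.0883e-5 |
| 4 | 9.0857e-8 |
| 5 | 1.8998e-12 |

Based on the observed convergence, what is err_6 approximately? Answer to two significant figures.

5.1e-20

First estimate the order: p ≈ ln(err_5/err_4) / ln(err_4/err_3) = ln(1.8998e-12/9.0857e-8)/ln(9.0857e-8/7.0883e-5) = ln(2.09098e-05)/ln(0.00128179) ≈ 1.6180.
Then err_6 ≈ err_5·(err_5/err_4)^p = 1.8998e-12·(2.09098e-05)^1.6180 = 1.8998e-12·2.68118e-08 ≈ 5.094e-20.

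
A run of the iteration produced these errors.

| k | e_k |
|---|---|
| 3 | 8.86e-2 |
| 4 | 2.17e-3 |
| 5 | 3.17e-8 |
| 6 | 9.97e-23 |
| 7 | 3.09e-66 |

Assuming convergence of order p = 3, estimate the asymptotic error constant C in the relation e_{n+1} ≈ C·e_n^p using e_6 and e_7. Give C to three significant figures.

3.12

C ≈ e_7 / e_6^3
  = 3.09e-66 / (9.97e-23)^3
  = 3.09e-66 / 9.91027e-67 ≈ 3.118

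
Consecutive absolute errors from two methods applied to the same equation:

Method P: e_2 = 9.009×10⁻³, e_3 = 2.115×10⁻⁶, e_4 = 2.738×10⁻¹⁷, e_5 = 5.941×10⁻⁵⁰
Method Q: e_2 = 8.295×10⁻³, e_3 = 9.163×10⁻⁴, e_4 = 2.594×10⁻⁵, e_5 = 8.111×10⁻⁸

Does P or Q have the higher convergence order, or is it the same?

P

Method P: p ≈ ln(5.941×10⁻⁵⁰/2.738×10⁻¹⁷)/ln(2.738×10⁻¹⁷/2.115×10⁻⁶) ≈ 3.00.
Method Q: p ≈ ln(8.111×10⁻⁸/2.594×10⁻⁵)/ln(2.594×10⁻⁵/9.163×10⁻⁴) ≈ 1.62.
Method P has the higher order (≈3.0 vs ≈1.6).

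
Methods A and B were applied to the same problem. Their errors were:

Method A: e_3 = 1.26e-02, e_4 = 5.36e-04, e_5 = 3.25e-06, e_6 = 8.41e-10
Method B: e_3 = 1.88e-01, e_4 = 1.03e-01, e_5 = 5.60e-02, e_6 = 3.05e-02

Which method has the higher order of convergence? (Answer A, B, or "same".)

Method A: p ≈ ln(8.41e-10/3.25e-06)/ln(3.25e-06/5.36e-04) ≈ 1.62.
Method B: p ≈ ln(3.05e-02/5.60e-02)/ln(5.60e-02/1.03e-01) ≈ 1.00.
Method A has the higher order (≈1.6 vs ≈1.0).

A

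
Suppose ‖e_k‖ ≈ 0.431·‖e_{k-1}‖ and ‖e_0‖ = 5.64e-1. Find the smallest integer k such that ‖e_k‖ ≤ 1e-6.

16

After k steps, ‖e_k‖ ≈ 5.64e-1·0.431^k.
Need 0.431^k ≤ 1e-6/5.64e-1 = 1.77305e-06.
k ≥ ln(1.77305e-06)/ln(0.431) = -13.2428/-0.84165 = 15.734.
Smallest integer k = 16.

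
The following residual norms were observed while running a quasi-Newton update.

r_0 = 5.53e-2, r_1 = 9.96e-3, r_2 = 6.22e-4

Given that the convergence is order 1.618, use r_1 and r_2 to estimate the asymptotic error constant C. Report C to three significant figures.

C ≈ r_2 / r_1^1.618
  = 6.22e-4 / (9.96e-3)^1.618
  = 6.22e-4 / 0.00057701 ≈ 1.078

1.08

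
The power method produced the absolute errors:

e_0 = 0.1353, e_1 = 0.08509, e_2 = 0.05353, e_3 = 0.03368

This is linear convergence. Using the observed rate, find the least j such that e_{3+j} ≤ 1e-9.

38

Rate ρ ≈ e_3/e_2 = 0.03368/0.05353 = 0.6292.
After j more steps, e_{3+j} ≈ 0.03368·ρ^j; need ρ^j ≤ 1e-9/0.03368 = 2.96912e-08.
j ≥ ln(2.96912e-08)/ln(0.6292) = -17.3324/-0.46331 = 37.410.
So 38 more iterations are needed.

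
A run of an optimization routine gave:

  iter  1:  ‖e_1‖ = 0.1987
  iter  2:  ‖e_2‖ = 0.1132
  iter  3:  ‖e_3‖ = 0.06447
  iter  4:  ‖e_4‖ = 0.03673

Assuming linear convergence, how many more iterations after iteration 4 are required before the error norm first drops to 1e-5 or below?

Rate ρ ≈ ‖e_4‖/‖e_3‖ = 0.03673/0.06447 = 0.5697.
After j more steps, ‖e_{4+j}‖ ≈ 0.03673·ρ^j; need ρ^j ≤ 1e-5/0.03673 = 0.000272257.
j ≥ ln(0.000272257)/ln(0.5697) = -8.2088/-0.56265 = 14.590.
So 15 more iterations are needed.

15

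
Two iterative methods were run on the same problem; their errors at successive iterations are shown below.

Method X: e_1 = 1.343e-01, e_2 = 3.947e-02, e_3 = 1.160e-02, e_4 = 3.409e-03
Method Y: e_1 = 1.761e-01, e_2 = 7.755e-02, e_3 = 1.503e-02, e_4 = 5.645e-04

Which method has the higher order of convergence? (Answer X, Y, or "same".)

Method X: p ≈ ln(3.409e-03/1.160e-02)/ln(1.160e-02/3.947e-02) ≈ 1.00.
Method Y: p ≈ ln(5.645e-04/1.503e-02)/ln(1.503e-02/7.755e-02) ≈ 2.00.
Method Y has the higher order (≈2.0 vs ≈1.0).

Y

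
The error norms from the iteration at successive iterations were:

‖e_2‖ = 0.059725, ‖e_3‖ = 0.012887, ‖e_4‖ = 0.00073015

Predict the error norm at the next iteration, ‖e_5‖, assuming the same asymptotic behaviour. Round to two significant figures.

First estimate the order: p ≈ ln(‖e_4‖/‖e_3‖) / ln(‖e_3‖/‖e_2‖) = ln(0.00073015/0.012887)/ln(0.012887/0.059725) = ln(0.0566579)/ln(0.215772) ≈ 1.8720.
Then ‖e_5‖ ≈ ‖e_4‖·(‖e_4‖/‖e_3‖)^p = 0.00073015·(0.0566579)^1.8720 = 0.00073015·0.00463557 ≈ 3.385e-06.

3.4e-6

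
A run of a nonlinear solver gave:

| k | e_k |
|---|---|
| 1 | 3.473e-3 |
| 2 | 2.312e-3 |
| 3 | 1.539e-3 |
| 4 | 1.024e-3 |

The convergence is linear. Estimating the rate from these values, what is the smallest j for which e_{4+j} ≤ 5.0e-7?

Rate ρ ≈ e_4/e_3 = 1.024e-3/1.539e-3 = 0.6654.
After j more steps, e_{4+j} ≈ 1.024e-3·ρ^j; need ρ^j ≤ 5.0e-7/1.024e-3 = 0.000488281.
j ≥ ln(0.000488281)/ln(0.6654) = -7.6246/-0.40737 = 18.717.
So 19 more iterations are needed.

19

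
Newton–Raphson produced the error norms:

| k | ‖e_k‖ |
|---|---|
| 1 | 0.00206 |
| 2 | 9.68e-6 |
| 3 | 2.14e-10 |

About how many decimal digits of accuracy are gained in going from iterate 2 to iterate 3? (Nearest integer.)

Digits gained ≈ log₁₀(‖e_2‖/‖e_3‖) = log₁₀(9.68e-6/2.14e-10) = log₁₀(45233.6) ≈ 4.655.

5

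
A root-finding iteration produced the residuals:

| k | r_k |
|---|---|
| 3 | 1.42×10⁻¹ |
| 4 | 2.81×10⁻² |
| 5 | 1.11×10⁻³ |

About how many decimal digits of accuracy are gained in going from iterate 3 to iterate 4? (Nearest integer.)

Digits gained ≈ log₁₀(r_3/r_4) = log₁₀(1.42×10⁻¹/2.81×10⁻²) = log₁₀(5.05338) ≈ 0.704.

1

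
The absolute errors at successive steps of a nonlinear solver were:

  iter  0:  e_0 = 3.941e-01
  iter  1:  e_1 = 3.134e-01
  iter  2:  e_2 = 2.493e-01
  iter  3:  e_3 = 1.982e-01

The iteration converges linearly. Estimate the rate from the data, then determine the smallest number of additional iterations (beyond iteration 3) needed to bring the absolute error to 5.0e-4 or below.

27

Rate ρ ≈ e_3/e_2 = 1.982e-01/2.493e-01 = 0.7950.
After j more steps, e_{3+j} ≈ 1.982e-01·ρ^j; need ρ^j ≤ 5.0e-4/1.982e-01 = 0.0025227.
j ≥ ln(0.0025227)/ln(0.7950) = -5.9824/-0.22941 = 26.077.
So 27 more iterations are needed.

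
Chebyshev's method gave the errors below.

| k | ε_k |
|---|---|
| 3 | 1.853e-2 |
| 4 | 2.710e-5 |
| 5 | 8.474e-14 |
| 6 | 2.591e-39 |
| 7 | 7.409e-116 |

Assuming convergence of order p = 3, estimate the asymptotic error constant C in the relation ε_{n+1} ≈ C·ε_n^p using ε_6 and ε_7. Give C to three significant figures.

4.26

C ≈ ε_7 / ε_6^3
  = 7.409e-116 / (2.591e-39)^3
  = 7.409e-116 / 1.73941e-116 ≈ 4.2595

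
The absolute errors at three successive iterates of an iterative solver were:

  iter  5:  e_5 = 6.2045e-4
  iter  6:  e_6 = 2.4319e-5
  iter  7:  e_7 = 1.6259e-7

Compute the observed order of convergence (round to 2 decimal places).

p ≈ ln(e_7/e_6) / ln(e_6/e_5)
  = ln(1.6259e-7/2.4319e-5) / ln(2.4319e-5/6.2045e-4)
  = ln(0.00668572) / ln(0.0391957)
  = -5.00778 / -3.23919 ≈ 1.54600

1.55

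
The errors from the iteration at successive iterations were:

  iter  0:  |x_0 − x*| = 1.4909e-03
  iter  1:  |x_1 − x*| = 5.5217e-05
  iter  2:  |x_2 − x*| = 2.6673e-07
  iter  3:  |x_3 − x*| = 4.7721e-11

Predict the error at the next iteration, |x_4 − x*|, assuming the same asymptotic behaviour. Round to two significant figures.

4.1e-17

First estimate the order: p ≈ ln(|x_3 − x*|/|x_2 − x*|) / ln(|x_2 − x*|/|x_1 − x*|) = ln(4.7721e-11/2.6673e-07)/ln(2.6673e-07/5.5217e-05) = ln(0.000178911)/ln(0.00483058) ≈ 1.6180.
Then |x_4 − x*| ≈ |x_3 − x*|·(|x_3 − x*|/|x_2 − x*|)^p = 4.7721e-11·(0.000178911)^1.6180 = 4.7721e-11·8.64503e-07 ≈ 4.125e-17.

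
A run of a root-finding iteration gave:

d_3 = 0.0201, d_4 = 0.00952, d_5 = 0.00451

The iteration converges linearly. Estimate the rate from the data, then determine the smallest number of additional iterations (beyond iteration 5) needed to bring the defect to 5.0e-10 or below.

22

Rate ρ ≈ d_5/d_4 = 0.00451/0.00952 = 0.4737.
After j more steps, d_{5+j} ≈ 0.00451·ρ^j; need ρ^j ≤ 5.0e-10/0.00451 = 1.10865e-07.
j ≥ ln(1.10865e-07)/ln(0.4737) = -16.0150/-0.74718 = 21.434.
So 22 more iterations are needed.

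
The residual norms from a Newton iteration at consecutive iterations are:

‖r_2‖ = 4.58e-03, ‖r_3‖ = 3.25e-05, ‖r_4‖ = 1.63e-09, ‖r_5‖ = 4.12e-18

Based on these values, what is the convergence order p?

2

Consecutive ratios: ‖r_5‖/‖r_4‖ = 4.12e-18/1.63e-09 = 2.52761e-09, ‖r_4‖/‖r_3‖ = 1.63e-09/3.25e-05 = 5.01538e-05.
p ≈ ln(2.52761e-09)/ln(5.01538e-05) = -19.7960/-9.9004 ≈ 2.00.
So the convergence is quadratic (order 2).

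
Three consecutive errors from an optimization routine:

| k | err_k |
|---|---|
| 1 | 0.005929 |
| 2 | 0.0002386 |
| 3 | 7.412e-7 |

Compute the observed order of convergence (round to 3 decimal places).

1.797

p ≈ ln(err_3/err_2) / ln(err_2/err_1)
  = ln(7.412e-7/0.0002386) / ln(0.0002386/0.005929)
  = ln(0.00310645) / ln(0.0402429)
  = -5.774275 / -3.212822 ≈ 1.797260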